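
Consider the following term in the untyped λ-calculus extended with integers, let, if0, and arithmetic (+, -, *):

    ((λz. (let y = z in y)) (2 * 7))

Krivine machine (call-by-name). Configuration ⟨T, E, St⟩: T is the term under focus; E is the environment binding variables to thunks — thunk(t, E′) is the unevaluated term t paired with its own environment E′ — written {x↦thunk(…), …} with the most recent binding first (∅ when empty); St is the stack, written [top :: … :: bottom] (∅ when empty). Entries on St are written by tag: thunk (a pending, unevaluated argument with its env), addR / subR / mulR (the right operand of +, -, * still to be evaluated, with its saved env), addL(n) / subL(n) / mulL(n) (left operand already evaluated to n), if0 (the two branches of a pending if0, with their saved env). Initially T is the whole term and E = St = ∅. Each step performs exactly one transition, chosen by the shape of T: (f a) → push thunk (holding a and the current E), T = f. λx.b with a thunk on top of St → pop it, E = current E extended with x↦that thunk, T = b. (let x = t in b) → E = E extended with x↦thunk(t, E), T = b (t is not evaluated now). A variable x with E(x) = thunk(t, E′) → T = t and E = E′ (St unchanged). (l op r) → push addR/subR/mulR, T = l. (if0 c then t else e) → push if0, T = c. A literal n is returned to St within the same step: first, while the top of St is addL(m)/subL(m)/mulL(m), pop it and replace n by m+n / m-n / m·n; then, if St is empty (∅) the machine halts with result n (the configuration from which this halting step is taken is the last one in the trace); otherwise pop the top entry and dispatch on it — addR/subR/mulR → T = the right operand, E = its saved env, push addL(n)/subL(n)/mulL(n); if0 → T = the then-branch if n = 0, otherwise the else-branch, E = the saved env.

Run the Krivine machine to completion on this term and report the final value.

Answer: 14

Execution trace:
0. ⟨T=((λz. (let y = z in y)) (2 * 7)); E=∅; St=∅⟩
1. ⟨T=(λz. (let y = z in y)); E=∅; St=[thunk]⟩
2. ⟨T=(let y = z in y); E={z↦thunk((2 * 7), ∅)}; St=∅⟩
3. ⟨T=y; E={y↦thunk(z, {z↦thunk((2 * 7), ∅)}), z↦thunk((2 * 7), ∅)}; St=∅⟩
4. ⟨T=z; E={z↦thunk((2 * 7), ∅)}; St=∅⟩
5. ⟨T=(2 * 7); E=∅; St=∅⟩
6. ⟨T=2; E=∅; St=[mulR]⟩
7. ⟨T=7; E=∅; St=[mulL(2)]⟩
→ final value 14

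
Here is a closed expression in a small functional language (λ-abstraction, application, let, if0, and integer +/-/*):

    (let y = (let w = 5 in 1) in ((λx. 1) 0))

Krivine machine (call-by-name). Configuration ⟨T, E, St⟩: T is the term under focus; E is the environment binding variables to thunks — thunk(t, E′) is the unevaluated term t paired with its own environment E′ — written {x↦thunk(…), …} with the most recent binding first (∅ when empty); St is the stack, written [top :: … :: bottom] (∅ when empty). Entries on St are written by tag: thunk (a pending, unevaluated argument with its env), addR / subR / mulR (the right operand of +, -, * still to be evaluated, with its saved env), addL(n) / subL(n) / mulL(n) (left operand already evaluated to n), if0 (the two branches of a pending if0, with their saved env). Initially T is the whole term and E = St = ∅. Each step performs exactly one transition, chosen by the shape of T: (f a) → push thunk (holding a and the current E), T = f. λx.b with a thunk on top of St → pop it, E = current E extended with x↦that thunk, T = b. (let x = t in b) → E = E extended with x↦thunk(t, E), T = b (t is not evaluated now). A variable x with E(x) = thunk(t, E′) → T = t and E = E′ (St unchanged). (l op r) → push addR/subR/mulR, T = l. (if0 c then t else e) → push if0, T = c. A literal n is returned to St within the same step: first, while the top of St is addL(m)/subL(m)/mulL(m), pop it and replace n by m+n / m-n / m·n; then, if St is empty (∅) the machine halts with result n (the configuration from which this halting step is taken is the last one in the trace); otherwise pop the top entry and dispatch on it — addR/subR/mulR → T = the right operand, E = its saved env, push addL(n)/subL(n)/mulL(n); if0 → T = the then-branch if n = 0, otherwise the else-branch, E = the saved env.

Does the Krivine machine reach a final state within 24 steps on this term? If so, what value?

Answer: 1

Execution trace:
[0] [T=(let y = (let w = 5 in 1) in ((λx. 1) 0)) | E=∅ | St=∅]
[1] [T=((λx. 1) 0) | E={y↦thunk((let w = 5 in 1), ∅)} | St=∅]
[2] [T=(λx. 1) | E={y↦thunk((let w = 5 in 1), ∅)} | St=[thunk]]
[3] [T=1 | E={x↦thunk(0, {y↦thunk((let w = 5 in 1), ∅)}), y↦thunk((let w = 5 in 1), ∅)} | St=∅]
→ final value 1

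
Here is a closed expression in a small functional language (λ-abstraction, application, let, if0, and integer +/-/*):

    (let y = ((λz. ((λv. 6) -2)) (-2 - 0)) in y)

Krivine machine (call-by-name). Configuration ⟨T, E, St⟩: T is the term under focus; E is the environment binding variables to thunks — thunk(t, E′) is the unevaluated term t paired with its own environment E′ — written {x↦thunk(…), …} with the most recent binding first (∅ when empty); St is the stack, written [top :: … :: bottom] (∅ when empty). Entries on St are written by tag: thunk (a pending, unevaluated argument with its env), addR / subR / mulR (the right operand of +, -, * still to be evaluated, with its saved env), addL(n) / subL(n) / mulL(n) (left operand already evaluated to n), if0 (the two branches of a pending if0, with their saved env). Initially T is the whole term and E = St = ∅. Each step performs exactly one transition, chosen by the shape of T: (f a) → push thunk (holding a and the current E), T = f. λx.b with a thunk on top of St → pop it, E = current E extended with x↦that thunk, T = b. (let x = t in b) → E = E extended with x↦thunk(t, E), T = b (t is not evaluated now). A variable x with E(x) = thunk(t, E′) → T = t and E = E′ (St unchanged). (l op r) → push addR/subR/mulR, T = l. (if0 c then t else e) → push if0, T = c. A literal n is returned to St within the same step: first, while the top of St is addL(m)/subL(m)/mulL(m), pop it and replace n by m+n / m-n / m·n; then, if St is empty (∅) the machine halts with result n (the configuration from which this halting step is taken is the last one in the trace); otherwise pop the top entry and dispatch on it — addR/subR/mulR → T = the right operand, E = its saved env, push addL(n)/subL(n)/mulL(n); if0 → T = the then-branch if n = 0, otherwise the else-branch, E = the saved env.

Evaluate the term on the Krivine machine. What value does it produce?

Answer: 6

Machine steps:
[0] ⟨T=(let y = ((λz. ((λv. 6) -2)) (-2 - 0)) in y); E=∅; St=∅⟩
[1] ⟨T=y; E={y↦thunk(((λz. ((λv. 6) -2)) (-2 - 0)), ∅)}; St=∅⟩
[2] ⟨T=((λz. ((λv. 6) -2)) (-2 - 0)); E=∅; St=∅⟩
[3] ⟨T=(λz. ((λv. 6) -2)); E=∅; St=[thunk]⟩
[4] ⟨T=((λv. 6) -2); E={z↦thunk((-2 - 0), ∅)}; St=∅⟩
[5] ⟨T=(λv. 6); E={z↦thunk((-2 - 0), ∅)}; St=[thunk]⟩
[6] ⟨T=6; E={v↦thunk(-2, {z↦thunk((-2 - 0), ∅)}), z↦thunk((-2 - 0), ∅)}; St=∅⟩
→ final value 6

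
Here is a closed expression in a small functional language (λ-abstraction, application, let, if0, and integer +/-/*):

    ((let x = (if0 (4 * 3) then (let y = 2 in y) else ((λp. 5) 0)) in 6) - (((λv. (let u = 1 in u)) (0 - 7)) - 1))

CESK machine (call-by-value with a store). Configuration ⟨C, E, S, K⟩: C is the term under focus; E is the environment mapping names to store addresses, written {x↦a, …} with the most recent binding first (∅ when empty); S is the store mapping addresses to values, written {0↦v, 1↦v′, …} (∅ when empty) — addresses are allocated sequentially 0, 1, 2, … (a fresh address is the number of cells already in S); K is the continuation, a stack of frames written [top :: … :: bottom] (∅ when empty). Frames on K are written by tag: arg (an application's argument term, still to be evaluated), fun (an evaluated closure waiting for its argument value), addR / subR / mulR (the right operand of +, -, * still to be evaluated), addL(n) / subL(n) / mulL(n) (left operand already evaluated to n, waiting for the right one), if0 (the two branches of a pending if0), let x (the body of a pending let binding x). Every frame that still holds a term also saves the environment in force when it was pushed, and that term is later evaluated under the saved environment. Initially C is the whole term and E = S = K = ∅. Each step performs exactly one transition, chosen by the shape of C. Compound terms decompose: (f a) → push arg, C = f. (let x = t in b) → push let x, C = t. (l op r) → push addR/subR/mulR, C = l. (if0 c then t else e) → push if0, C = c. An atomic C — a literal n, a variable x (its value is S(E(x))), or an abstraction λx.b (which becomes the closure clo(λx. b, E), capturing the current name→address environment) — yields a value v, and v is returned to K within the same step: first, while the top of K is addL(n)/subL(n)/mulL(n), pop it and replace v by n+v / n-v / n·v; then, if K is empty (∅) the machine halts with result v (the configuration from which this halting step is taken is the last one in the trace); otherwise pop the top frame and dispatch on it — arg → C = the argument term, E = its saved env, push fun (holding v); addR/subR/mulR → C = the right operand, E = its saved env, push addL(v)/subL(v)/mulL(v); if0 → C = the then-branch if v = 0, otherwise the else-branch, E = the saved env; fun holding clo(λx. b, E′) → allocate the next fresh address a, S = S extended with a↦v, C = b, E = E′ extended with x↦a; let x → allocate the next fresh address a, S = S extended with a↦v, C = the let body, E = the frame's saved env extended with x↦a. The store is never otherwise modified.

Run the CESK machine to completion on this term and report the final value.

t=0: <C=((let x = (if0 (4 * 3) then (let y = 2 in y) else ((λp. 5) 0)) in 6) - (((λv. (let u = 1 in u)) (0 - 7)) - 1)), E=∅, S=∅, K=∅>
t=1: <C=(let x = (if0 (4 * 3) then (let y = 2 in y) else ((λp. 5) 0)) in 6), E=∅, S=∅, K=[subR]>
t=2: <C=(if0 (4 * 3) then (let y = 2 in y) else ((λp. 5) 0)), E=∅, S=∅, K=[let x :: subR]>
t=3: <C=(4 * 3), E=∅, S=∅, K=[if0 :: let x :: subR]>
t=4: <C=4, E=∅, S=∅, K=[mulR :: if0 :: let x :: subR]>
t=5: <C=3, E=∅, S=∅, K=[mulL(4) :: if0 :: let x :: subR]>
t=6: <C=((λp. 5) 0), E=∅, S=∅, K=[let x :: subR]>
t=7: <C=(λp. 5), E=∅, S=∅, K=[arg :: let x :: subR]>
t=8: <C=0, E=∅, S=∅, K=[fun :: let x :: subR]>
t=9: <C=5, E={p↦0}, S={0↦0}, K=[let x :: subR]>
t=10: <C=6, E={x↦1}, S={0↦0, 1↦5}, K=[subR]>
t=11: <C=(((λv. (let u = 1 in u)) (0 - 7)) - 1), E=∅, S={0↦0, 1↦5}, K=[subL(6)]>
t=12: <C=((λv. (let u = 1 in u)) (0 - 7)), E=∅, S={0↦0, 1↦5}, K=[subR :: subL(6)]>
t=13: <C=(λv. (let u = 1 in u)), E=∅, S={0↦0, 1↦5}, K=[arg :: subR :: subL(6)]>
t=14: <C=(0 - 7), E=∅, S={0↦0, 1↦5}, K=[fun :: subR :: subL(6)]>
t=15: <C=0, E=∅, S={0↦0, 1↦5}, K=[subR :: fun :: subR :: subL(6)]>
t=16: <C=7, E=∅, S={0↦0, 1↦5}, K=[subL(0) :: fun :: subR :: subL(6)]>
t=17: <C=(let u = 1 in u), E={v↦2}, S={0↦0, 1↦5, 2↦-7}, K=[subR :: subL(6)]>
t=18: <C=1, E={v↦2}, S={0↦0, 1↦5, 2↦-7}, K=[let u :: subR :: subL(6)]>
t=19: <C=u, E={u↦3, v↦2}, S={0↦0, 1↦5, 2↦-7, 3↦1}, K=[subR :: subL(6)]>
t=20: <C=1, E=∅, S={0↦0, 1↦5, 2↦-7, 3↦1}, K=[subL(1) :: subL(6)]>
→ final value 6

Answer: 6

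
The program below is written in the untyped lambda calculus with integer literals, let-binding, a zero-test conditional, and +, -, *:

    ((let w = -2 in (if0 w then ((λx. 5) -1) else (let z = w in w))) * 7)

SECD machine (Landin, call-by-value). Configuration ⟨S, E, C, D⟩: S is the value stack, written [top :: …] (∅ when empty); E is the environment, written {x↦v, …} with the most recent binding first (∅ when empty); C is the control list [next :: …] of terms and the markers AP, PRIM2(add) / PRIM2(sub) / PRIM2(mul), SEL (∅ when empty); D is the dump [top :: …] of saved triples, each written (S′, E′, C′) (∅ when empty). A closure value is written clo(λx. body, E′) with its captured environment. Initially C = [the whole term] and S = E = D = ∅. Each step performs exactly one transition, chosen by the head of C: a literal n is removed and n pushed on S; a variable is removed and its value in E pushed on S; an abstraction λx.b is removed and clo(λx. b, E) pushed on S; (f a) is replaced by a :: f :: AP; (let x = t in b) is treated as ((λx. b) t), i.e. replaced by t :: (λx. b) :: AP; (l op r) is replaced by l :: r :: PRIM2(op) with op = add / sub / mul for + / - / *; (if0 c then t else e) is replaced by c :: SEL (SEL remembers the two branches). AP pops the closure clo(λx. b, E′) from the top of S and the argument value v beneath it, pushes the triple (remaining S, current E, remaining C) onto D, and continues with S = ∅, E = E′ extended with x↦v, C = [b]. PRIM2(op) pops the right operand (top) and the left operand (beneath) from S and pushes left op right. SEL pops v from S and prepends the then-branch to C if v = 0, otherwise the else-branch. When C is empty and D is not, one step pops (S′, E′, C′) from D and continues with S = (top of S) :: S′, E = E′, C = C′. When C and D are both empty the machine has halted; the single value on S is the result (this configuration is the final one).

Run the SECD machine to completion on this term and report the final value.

0. <S=∅, E=∅, C=[((let w = -2 in (if0 w then ((λx. 5) -1) else (let z = w in w))) * 7)], D=∅>
1. <S=∅, E=∅, C=[(let w = -2 in (if0 w then ((λx. 5) -1) else (let z = w in w))) :: 7 :: PRIM2(mul)], D=∅>
2. <S=∅, E=∅, C=[-2 :: (λw. (if0 w then ((λx. 5) -1) else (let z = w in w))) :: AP :: 7 :: PRIM2(mul)], D=∅>
3. <S=[-2], E=∅, C=[(λw. (if0 w then ((λx. 5) -1) else (let z = w in w))) :: AP :: 7 :: PRIM2(mul)], D=∅>
4. <S=[clo(λw. (if0 w then ((λx. 5) -1) else (let z = w in w)), ∅) :: -2], E=∅, C=[AP :: 7 :: PRIM2(mul)], D=∅>
5. <S=∅, E={w↦-2}, C=[(if0 w then ((λx. 5) -1) else (let z = w in w))], D=[(∅, ∅, [7 :: PRIM2(mul)])]>
6. <S=∅, E={w↦-2}, C=[w :: SEL], D=[(∅, ∅, [7 :: PRIM2(mul)])]>
7. <S=[-2], E={w↦-2}, C=[SEL], D=[(∅, ∅, [7 :: PRIM2(mul)])]>
8. <S=∅, E={w↦-2}, C=[(let z = w in w)], D=[(∅, ∅, [7 :: PRIM2(mul)])]>
9. <S=∅, E={w↦-2}, C=[w :: (λz. w) :: AP], D=[(∅, ∅, [7 :: PRIM2(mul)])]>
10. <S=[-2], E={w↦-2}, C=[(λz. w) :: AP], D=[(∅, ∅, [7 :: PRIM2(mul)])]>
11. <S=[clo(λz. w, {w↦-2}) :: -2], E={w↦-2}, C=[AP], D=[(∅, ∅, [7 :: PRIM2(mul)])]>
12. <S=∅, E={z↦-2, w↦-2}, C=[w], D=[(∅, {w↦-2}, ∅) :: (∅, ∅, [7 :: PRIM2(mul)])]>
13. <S=[-2], E={z↦-2, w↦-2}, C=∅, D=[(∅, {w↦-2}, ∅) :: (∅, ∅, [7 :: PRIM2(mul)])]>
14. <S=[-2], E={w↦-2}, C=∅, D=[(∅, ∅, [7 :: PRIM2(mul)])]>
15. <S=[-2], E=∅, C=[7 :: PRIM2(mul)], D=∅>
16. <S=[7 :: -2], E=∅, C=[PRIM2(mul)], D=∅>
17. <S=[-14], E=∅, C=∅, D=∅>
→ final value -14

Answer: -14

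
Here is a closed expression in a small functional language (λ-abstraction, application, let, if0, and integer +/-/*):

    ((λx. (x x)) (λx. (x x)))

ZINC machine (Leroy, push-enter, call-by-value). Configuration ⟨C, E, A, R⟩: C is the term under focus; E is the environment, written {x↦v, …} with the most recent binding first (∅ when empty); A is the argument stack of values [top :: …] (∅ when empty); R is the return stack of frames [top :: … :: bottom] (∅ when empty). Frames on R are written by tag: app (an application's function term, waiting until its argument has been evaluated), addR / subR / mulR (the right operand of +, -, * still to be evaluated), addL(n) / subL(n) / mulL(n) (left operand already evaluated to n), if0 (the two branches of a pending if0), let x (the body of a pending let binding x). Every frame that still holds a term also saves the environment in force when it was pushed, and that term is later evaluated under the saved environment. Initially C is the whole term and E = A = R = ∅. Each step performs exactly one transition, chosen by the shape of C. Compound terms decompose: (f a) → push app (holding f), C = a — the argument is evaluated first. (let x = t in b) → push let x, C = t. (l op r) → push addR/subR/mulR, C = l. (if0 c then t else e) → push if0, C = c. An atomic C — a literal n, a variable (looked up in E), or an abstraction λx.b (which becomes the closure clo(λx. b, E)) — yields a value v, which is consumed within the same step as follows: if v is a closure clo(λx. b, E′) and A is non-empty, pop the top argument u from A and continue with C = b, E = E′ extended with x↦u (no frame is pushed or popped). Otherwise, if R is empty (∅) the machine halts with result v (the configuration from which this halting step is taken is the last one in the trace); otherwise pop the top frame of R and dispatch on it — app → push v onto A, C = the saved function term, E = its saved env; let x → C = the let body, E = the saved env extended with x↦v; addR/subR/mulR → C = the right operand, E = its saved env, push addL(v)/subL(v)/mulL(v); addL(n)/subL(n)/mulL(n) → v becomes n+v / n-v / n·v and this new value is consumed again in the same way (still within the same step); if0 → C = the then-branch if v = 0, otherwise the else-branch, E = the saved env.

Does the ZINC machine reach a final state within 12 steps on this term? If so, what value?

Answer: DIVERGES (no final state within 12 steps)

Derivation:
step 0: [C=((λx. (x x)) (λx. (x x))) | E=∅ | A=∅ | R=∅]
step 1: [C=(λx. (x x)) | E=∅ | A=∅ | R=[app]]
step 2: [C=(λx. (x x)) | E=∅ | A=[clo(λx. (x x), ∅)] | R=∅]
step 3: [C=(x x) | E={x↦clo(λx. (x x), ∅)} | A=∅ | R=∅]
step 4: [C=x | E={x↦clo(λx. (x x), ∅)} | A=∅ | R=[app]]
step 5: [C=x | E={x↦clo(λx. (x x), ∅)} | A=[clo(λx. (x x), ∅)] | R=∅]
… configuration repeats with period 3 (steps 3–5 recur indefinitely) …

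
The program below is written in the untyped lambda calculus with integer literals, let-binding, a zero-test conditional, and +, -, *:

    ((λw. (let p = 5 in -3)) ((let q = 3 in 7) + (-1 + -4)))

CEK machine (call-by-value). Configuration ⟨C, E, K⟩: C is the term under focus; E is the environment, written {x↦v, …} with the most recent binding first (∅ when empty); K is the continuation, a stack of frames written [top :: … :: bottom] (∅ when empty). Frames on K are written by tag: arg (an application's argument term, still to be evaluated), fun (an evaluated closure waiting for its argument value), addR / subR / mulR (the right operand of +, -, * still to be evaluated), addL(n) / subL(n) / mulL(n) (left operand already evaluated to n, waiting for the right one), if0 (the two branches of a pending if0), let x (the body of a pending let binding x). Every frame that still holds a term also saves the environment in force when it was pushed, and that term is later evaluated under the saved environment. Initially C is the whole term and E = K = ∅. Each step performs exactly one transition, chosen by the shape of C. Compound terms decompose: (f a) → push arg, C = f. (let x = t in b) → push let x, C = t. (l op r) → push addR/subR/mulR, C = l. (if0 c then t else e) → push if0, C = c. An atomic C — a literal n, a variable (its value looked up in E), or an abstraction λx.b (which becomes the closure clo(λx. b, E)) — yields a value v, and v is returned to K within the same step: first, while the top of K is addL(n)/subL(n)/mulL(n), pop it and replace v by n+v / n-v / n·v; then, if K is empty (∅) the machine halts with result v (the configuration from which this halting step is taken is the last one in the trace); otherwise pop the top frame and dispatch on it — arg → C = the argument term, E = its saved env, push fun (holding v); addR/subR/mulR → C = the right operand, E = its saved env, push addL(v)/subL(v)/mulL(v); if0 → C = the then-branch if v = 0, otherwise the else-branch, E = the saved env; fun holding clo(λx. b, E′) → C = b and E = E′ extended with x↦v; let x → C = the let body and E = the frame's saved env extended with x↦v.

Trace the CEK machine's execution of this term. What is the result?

0. <C=((λw. (let p = 5 in -3)) ((let q = 3 in 7) + (-1 + -4))), E=∅, K=∅>
1. <C=(λw. (let p = 5 in -3)), E=∅, K=[arg]>
2. <C=((let q = 3 in 7) + (-1 + -4)), E=∅, K=[fun]>
3. <C=(let q = 3 in 7), E=∅, K=[addR :: fun]>
4. <C=3, E=∅, K=[let q :: addR :: fun]>
5. <C=7, E={q↦3}, K=[addR :: fun]>
6. <C=(-1 + -4), E=∅, K=[addL(7) :: fun]>
7. <C=-1, E=∅, K=[addR :: addL(7) :: fun]>
8. <C=-4, E=∅, K=[addL(-1) :: addL(7) :: fun]>
9. <C=(let p = 5 in -3), E={w↦2}, K=∅>
10. <C=5, E={w↦2}, K=[let p]>
11. <C=-3, E={p↦5, w↦2}, K=∅>
→ final value -3

Answer: -3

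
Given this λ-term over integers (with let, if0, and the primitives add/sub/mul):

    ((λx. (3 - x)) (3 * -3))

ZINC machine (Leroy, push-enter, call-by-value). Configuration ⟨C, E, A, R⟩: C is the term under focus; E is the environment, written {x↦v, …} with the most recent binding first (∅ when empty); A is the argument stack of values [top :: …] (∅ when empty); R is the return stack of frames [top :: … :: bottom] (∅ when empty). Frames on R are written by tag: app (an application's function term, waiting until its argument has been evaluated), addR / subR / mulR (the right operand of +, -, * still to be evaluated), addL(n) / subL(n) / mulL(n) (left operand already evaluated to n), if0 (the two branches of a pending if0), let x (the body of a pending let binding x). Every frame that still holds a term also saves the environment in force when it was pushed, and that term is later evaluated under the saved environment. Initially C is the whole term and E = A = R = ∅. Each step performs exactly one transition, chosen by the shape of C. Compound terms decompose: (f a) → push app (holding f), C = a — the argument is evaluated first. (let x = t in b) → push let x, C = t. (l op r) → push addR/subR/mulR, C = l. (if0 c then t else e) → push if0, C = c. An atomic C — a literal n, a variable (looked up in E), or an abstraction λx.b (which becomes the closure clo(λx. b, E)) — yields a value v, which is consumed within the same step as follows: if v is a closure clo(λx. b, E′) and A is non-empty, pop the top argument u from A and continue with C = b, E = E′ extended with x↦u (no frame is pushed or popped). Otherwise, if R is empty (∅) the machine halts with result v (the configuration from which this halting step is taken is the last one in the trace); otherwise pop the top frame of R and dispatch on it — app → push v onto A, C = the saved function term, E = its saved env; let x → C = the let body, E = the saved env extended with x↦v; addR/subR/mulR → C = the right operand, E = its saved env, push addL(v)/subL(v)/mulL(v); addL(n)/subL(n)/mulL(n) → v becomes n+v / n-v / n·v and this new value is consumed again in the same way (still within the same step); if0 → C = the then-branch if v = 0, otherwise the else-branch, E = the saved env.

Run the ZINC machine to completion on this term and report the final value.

0. ⟨C=((λx. (3 - x)) (3 * -3)); E=∅; A=∅; R=∅⟩
1. ⟨C=(3 * -3); E=∅; A=∅; R=[app]⟩
2. ⟨C=3; E=∅; A=∅; R=[mulR :: app]⟩
3. ⟨C=-3; E=∅; A=∅; R=[mulL(3) :: app]⟩
4. ⟨C=(λx. (3 - x)); E=∅; A=[-9]; R=∅⟩
5. ⟨C=(3 - x); E={x↦-9}; A=∅; R=∅⟩
6. ⟨C=3; E={x↦-9}; A=∅; R=[subR]⟩
7. ⟨C=x; E={x↦-9}; A=∅; R=[subL(3)]⟩
→ final value 12

Answer: 12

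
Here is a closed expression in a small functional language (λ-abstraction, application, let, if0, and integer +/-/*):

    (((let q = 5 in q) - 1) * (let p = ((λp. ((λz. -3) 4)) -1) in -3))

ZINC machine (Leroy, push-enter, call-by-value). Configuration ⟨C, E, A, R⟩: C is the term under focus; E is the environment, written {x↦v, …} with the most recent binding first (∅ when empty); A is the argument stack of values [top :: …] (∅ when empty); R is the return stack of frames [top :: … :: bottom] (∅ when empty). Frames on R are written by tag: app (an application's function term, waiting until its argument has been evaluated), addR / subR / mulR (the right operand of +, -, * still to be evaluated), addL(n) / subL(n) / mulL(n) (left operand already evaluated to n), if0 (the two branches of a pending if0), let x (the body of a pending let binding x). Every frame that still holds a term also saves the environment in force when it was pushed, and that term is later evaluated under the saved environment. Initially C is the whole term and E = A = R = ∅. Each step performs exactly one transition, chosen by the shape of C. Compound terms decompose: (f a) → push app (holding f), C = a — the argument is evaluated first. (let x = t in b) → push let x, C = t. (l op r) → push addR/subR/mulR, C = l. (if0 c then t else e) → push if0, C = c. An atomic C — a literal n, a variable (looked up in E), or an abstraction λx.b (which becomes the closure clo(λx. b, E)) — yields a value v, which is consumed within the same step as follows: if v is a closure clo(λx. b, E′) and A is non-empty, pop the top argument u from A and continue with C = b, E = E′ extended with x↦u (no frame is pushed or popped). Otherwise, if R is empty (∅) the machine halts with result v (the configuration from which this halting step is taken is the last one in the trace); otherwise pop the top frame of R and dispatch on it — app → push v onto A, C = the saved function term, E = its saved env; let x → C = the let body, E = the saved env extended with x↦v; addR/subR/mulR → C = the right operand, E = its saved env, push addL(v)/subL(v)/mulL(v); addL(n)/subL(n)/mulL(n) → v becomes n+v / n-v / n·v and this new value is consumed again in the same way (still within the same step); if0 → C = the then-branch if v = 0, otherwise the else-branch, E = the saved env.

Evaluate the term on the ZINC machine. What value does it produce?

Answer: -12

Machine steps:
0. [C=(((let q = 5 in q) - 1) * (let p = ((λp. ((λz. -3) 4)) -1) in -3)) | E=∅ | A=∅ | R=∅]
1. [C=((let q = 5 in q) - 1) | E=∅ | A=∅ | R=[mulR]]
2. [C=(let q = 5 in q) | E=∅ | A=∅ | R=[subR :: mulR]]
3. [C=5 | E=∅ | A=∅ | R=[let q :: subR :: mulR]]
4. [C=q | E={q↦5} | A=∅ | R=[subR :: mulR]]
5. [C=1 | E=∅ | A=∅ | R=[subL(5) :: mulR]]
6. [C=(let p = ((λp. ((λz. -3) 4)) -1) in -3) | E=∅ | A=∅ | R=[mulL(4)]]
7. [C=((λp. ((λz. -3) 4)) -1) | E=∅ | A=∅ | R=[let p :: mulL(4)]]
8. [C=-1 | E=∅ | A=∅ | R=[app :: let p :: mulL(4)]]
9. [C=(λp. ((λz. -3) 4)) | E=∅ | A=[-1] | R=[let p :: mulL(4)]]
10. [C=((λz. -3) 4) | E={p↦-1} | A=∅ | R=[let p :: mulL(4)]]
11. [C=4 | E={p↦-1} | A=∅ | R=[app :: let p :: mulL(4)]]
12. [C=(λz. -3) | E={p↦-1} | A=[4] | R=[let p :: mulL(4)]]
13. [C=-3 | E={z↦4, p↦-1} | A=∅ | R=[let p :: mulL(4)]]
14. [C=-3 | E={p↦-3} | A=∅ | R=[mulL(4)]]
→ final value -12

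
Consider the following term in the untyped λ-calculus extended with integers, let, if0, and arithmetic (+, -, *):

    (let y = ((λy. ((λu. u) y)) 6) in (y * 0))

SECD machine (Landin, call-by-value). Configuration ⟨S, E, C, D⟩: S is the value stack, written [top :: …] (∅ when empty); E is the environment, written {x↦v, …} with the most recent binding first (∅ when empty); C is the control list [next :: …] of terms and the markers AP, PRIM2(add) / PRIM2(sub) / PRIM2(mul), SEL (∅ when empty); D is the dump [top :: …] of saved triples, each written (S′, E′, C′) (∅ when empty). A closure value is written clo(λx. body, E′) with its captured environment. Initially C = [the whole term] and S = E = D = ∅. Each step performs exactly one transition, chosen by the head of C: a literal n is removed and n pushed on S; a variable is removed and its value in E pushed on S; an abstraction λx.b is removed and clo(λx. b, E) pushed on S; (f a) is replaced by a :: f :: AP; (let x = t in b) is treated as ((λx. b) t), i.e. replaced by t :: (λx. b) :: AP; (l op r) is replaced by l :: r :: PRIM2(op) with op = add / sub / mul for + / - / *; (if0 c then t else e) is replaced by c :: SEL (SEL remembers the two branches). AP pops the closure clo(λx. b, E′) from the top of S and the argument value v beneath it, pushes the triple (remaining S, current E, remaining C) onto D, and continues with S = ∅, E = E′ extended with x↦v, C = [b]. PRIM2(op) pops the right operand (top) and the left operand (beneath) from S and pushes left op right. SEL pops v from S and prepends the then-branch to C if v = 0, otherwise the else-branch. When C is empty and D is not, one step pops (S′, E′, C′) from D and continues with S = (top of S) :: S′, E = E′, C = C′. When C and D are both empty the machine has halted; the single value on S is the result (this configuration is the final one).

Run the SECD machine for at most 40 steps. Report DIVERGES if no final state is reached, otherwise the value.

Answer: 0

Execution trace:
[0] [S=∅ | E=∅ | C=[(let y = ((λy. ((λu. u) y)) 6) in (y * 0))] | D=∅]
[1] [S=∅ | E=∅ | C=[((λy. ((λu. u) y)) 6) :: (λy. (y * 0)) :: AP] | D=∅]
[2] [S=∅ | E=∅ | C=[6 :: (λy. ((λu. u) y)) :: AP :: (λy. (y * 0)) :: AP] | D=∅]
[3] [S=[6] | E=∅ | C=[(λy. ((λu. u) y)) :: AP :: (λy. (y * 0)) :: AP] | D=∅]
[4] [S=[clo(λy. ((λu. u) y), ∅) :: 6] | E=∅ | C=[AP :: (λy. (y * 0)) :: AP] | D=∅]
[5] [S=∅ | E={y↦6} | C=[((λu. u) y)] | D=[(∅, ∅, [(λy. (y * 0)) :: AP])]]
[6] [S=∅ | E={y↦6} | C=[y :: (λu. u) :: AP] | D=[(∅, ∅, [(λy. (y * 0)) :: AP])]]
[7] [S=[6] | E={y↦6} | C=[(λu. u) :: AP] | D=[(∅, ∅, [(λy. (y * 0)) :: AP])]]
[8] [S=[clo(λu. u, {y↦6}) :: 6] | E={y↦6} | C=[AP] | D=[(∅, ∅, [(λy. (y * 0)) :: AP])]]
[9] [S=∅ | E={u↦6, y↦6} | C=[u] | D=[(∅, {y↦6}, ∅) :: (∅, ∅, [(λy. (y * 0)) :: AP])]]
[10] [S=[6] | E={u↦6, y↦6} | C=∅ | D=[(∅, {y↦6}, ∅) :: (∅, ∅, [(λy. (y * 0)) :: AP])]]
[11] [S=[6] | E={y↦6} | C=∅ | D=[(∅, ∅, [(λy. (y * 0)) :: AP])]]
[12] [S=[6] | E=∅ | C=[(λy. (y * 0)) :: AP] | D=∅]
[13] [S=[clo(λy. (y * 0), ∅) :: 6] | E=∅ | C=[AP] | D=∅]
[14] [S=∅ | E={y↦6} | C=[(y * 0)] | D=[(∅, ∅, ∅)]]
[15] [S=∅ | E={y↦6} | C=[y :: 0 :: PRIM2(mul)] | D=[(∅, ∅, ∅)]]
[16] [S=[6] | E={y↦6} | C=[0 :: PRIM2(mul)] | D=[(∅, ∅, ∅)]]
[17] [S=[0 :: 6] | E={y↦6} | C=[PRIM2(mul)] | D=[(∅, ∅, ∅)]]
[18] [S=[0] | E={y↦6} | C=∅ | D=[(∅, ∅, ∅)]]
[19] [S=[0] | E=∅ | C=∅ | D=∅]
→ final value 0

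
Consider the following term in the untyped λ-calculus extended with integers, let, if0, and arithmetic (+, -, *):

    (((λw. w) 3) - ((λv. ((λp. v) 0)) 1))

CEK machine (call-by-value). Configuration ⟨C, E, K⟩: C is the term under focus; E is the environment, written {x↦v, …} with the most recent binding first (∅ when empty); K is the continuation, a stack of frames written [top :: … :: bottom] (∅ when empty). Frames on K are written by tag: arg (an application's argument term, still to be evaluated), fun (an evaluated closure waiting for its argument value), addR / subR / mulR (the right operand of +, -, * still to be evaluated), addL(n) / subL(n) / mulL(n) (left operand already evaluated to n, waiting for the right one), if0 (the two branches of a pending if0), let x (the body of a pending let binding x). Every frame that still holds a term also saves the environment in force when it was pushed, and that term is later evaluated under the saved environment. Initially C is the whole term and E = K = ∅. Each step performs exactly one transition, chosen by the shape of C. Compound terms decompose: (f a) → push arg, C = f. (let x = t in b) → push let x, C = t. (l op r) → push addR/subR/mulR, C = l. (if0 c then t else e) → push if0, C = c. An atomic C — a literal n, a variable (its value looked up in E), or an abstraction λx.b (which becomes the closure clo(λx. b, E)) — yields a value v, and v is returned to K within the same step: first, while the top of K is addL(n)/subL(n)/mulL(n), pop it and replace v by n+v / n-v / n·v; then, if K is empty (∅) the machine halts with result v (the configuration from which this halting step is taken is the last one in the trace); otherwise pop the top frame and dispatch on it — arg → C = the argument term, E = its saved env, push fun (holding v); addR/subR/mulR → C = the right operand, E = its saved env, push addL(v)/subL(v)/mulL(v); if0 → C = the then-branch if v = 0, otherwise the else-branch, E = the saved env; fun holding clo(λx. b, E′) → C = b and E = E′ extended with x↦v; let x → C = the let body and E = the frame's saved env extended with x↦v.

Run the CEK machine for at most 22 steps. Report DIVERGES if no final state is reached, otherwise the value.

0. [C=(((λw. w) 3) - ((λv. ((λp. v) 0)) 1)) | E=∅ | K=∅]
1. [C=((λw. w) 3) | E=∅ | K=[subR]]
2. [C=(λw. w) | E=∅ | K=[arg :: subR]]
3. [C=3 | E=∅ | K=[fun :: subR]]
4. [C=w | E={w↦3} | K=[subR]]
5. [C=((λv. ((λp. v) 0)) 1) | E=∅ | K=[subL(3)]]
6. [C=(λv. ((λp. v) 0)) | E=∅ | K=[arg :: subL(3)]]
7. [C=1 | E=∅ | K=[fun :: subL(3)]]
8. [C=((λp. v) 0) | E={v↦1} | K=[subL(3)]]
9. [C=(λp. v) | E={v↦1} | K=[arg :: subL(3)]]
10. [C=0 | E={v↦1} | K=[fun :: subL(3)]]
11. [C=v | E={p↦0, v↦1} | K=[subL(3)]]
→ final value 2

Answer: 2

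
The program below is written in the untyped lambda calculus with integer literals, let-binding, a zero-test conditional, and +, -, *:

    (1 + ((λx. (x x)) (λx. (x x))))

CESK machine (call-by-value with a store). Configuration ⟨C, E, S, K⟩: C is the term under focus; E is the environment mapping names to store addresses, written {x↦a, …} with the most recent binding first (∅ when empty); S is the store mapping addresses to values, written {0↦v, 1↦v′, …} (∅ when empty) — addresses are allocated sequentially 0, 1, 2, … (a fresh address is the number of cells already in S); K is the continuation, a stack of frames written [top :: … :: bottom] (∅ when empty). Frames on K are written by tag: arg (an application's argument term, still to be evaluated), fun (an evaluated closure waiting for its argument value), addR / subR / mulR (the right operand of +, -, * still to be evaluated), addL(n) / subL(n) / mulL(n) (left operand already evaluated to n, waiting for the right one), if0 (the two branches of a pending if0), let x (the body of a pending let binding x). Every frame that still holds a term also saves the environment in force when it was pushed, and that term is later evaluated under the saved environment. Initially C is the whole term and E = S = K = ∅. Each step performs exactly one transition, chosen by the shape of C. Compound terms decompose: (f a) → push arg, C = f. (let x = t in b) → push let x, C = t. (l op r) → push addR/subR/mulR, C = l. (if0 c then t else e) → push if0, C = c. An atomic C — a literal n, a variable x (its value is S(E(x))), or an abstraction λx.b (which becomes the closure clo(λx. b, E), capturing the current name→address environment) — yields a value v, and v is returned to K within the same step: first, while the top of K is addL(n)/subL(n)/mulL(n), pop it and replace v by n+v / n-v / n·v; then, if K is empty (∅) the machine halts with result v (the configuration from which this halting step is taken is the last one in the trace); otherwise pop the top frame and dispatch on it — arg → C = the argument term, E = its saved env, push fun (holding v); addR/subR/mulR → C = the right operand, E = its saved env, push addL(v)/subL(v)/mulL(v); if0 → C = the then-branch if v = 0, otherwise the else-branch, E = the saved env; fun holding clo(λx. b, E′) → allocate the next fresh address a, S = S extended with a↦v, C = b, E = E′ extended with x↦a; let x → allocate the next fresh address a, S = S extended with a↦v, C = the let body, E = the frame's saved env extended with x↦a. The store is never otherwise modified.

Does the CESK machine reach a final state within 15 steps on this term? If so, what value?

t=0: <C=(1 + ((λx. (x x)) (λx. (x x)))), E=∅, S=∅, K=∅>
t=1: <C=1, E=∅, S=∅, K=[addR]>
t=2: <C=((λx. (x x)) (λx. (x x))), E=∅, S=∅, K=[addL(1)]>
t=3: <C=(λx. (x x)), E=∅, S=∅, K=[arg :: addL(1)]>
t=4: <C=(λx. (x x)), E=∅, S=∅, K=[fun :: addL(1)]>
t=5: <C=(x x), E={x↦0}, S={0↦clo(λx. (x x), ∅)}, K=[addL(1)]>
t=6: <C=x, E={x↦0}, S={0↦clo(λx. (x x), ∅)}, K=[arg :: addL(1)]>
t=7: <C=x, E={x↦0}, S={0↦clo(λx. (x x), ∅)}, K=[fun :: addL(1)]>
t=8: <C=(x x), E={x↦1}, S={0↦clo(λx. (x x), ∅), 1↦clo(λx. (x x), ∅)}, K=[addL(1)]>
t=9: <C=x, E={x↦1}, S={0↦clo(λx. (x x), ∅), 1↦clo(λx. (x x), ∅)}, K=[arg :: addL(1)]>
t=10: <C=x, E={x↦1}, S={0↦clo(λx. (x x), ∅), 1↦clo(λx. (x x), ∅)}, K=[fun :: addL(1)]>
t=11: <C=(x x), E={x↦2}, S={0↦clo(λx. (x x), ∅), 1↦clo(λx. (x x), ∅), 2↦clo(λx. (x x), ∅)}, K=[addL(1)]>
t=12: <C=x, E={x↦2}, S={0↦clo(λx. (x x), ∅), 1↦clo(λx. (x x), ∅), 2↦clo(λx. (x x), ∅)}, K=[arg :: addL(1)]>
t=13: <C=x, E={x↦2}, S={0↦clo(λx. (x x), ∅), 1↦clo(λx. (x x), ∅), 2↦clo(λx. (x x), ∅)}, K=[fun :: addL(1)]>
t=14: <C=(x x), E={x↦3}, S={0↦clo(λx. (x x), ∅), 1↦clo(λx. (x x), ∅), 2↦clo(λx. (x x), ∅), 3↦clo(λx. (x x), ∅)}, K=[addL(1)]>
t=15: <C=x, E={x↦3}, S={0↦clo(λx. (x x), ∅), 1↦clo(λx. (x x), ∅), 2↦clo(λx. (x x), ∅), 3↦clo(λx. (x x), ∅)}, K=[arg :: addL(1)]>
→ 15 transitions taken and the configuration is still not final: no result within 15 steps

Answer: DIVERGES (no final state within 15 steps)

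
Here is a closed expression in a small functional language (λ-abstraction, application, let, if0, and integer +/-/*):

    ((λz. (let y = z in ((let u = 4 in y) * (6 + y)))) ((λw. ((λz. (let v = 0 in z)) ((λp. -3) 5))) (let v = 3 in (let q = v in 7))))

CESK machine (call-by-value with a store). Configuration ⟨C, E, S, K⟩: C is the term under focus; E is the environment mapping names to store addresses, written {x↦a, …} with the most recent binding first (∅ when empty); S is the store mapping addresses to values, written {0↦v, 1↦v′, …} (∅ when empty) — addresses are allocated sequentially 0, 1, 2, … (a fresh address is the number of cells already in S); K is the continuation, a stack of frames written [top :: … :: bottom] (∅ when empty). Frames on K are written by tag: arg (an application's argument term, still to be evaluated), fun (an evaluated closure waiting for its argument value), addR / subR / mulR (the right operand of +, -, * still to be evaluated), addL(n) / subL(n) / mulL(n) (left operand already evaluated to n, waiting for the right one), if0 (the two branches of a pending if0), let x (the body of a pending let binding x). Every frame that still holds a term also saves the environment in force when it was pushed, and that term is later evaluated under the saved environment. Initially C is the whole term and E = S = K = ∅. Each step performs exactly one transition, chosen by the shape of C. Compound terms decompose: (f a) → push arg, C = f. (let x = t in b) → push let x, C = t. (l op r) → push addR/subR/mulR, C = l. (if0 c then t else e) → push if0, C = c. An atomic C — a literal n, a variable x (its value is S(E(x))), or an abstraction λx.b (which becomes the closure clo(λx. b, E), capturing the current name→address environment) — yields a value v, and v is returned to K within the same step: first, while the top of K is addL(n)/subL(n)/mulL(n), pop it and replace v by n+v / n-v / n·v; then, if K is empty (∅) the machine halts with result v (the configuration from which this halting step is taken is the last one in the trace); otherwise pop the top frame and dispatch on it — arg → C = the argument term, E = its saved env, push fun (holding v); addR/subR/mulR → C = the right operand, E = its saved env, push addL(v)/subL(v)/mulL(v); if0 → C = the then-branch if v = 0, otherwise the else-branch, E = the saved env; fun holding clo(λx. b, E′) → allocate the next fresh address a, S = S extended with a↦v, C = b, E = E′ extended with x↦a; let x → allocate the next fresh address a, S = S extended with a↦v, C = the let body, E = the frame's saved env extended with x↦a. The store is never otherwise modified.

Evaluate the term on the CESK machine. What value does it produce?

Answer: -9

Execution trace:
t=0: ⟨C=((λz. (let y = z in ((let u = 4 in y) * (6 + y)))) ((λw. ((λz. (let v = 0 in z)) ((λp. -3) 5))) (let v = 3 in (let q = v in 7)))); E=∅; S=∅; K=∅⟩
t=1: ⟨C=(λz. (let y = z in ((let u = 4 in y) * (6 + y)))); E=∅; S=∅; K=[arg]⟩
t=2: ⟨C=((λw. ((λz. (let v = 0 in z)) ((λp. -3) 5))) (let v = 3 in (let q = v in 7))); E=∅; S=∅; K=[fun]⟩
t=3: ⟨C=(λw. ((λz. (let v = 0 in z)) ((λp. -3) 5))); E=∅; S=∅; K=[arg :: fun]⟩
t=4: ⟨C=(let v = 3 in (let q = v in 7)); E=∅; S=∅; K=[fun :: fun]⟩
t=5: ⟨C=3; E=∅; S=∅; K=[let v :: fun :: fun]⟩
t=6: ⟨C=(let q = v in 7); E={v↦0}; S={0↦3}; K=[fun :: fun]⟩
t=7: ⟨C=v; E={v↦0}; S={0↦3}; K=[let q :: fun :: fun]⟩
t=8: ⟨C=7; E={q↦1, v↦0}; S={0↦3, 1↦3}; K=[fun :: fun]⟩
t=9: ⟨C=((λz. (let v = 0 in z)) ((λp. -3) 5)); E={w↦2}; S={0↦3, 1↦3, 2↦7}; K=[fun]⟩
t=10: ⟨C=(λz. (let v = 0 in z)); E={w↦2}; S={0↦3, 1↦3, 2↦7}; K=[arg :: fun]⟩
t=11: ⟨C=((λp. -3) 5); E={w↦2}; S={0↦3, 1↦3, 2↦7}; K=[fun :: fun]⟩
t=12: ⟨C=(λp. -3); E={w↦2}; S={0↦3, 1↦3, 2↦7}; K=[arg :: fun :: fun]⟩
t=13: ⟨C=5; E={w↦2}; S={0↦3, 1↦3, 2↦7}; K=[fun :: fun :: fun]⟩
t=14: ⟨C=-3; E={p↦3, w↦2}; S={0↦3, 1↦3, 2↦7, 3↦5}; K=[fun :: fun]⟩
t=15: ⟨C=(let v = 0 in z); E={z↦4, w↦2}; S={0↦3, 1↦3, 2↦7, 3↦5, 4↦-3}; K=[fun]⟩
t=16: ⟨C=0; E={z↦4, w↦2}; S={0↦3, 1↦3, 2↦7, 3↦5, 4↦-3}; K=[let v :: fun]⟩
t=17: ⟨C=z; E={v↦5, z↦4, w↦2}; S={0↦3, 1↦3, 2↦7, 3↦5, 4↦-3, 5↦0}; K=[fun]⟩
t=18: ⟨C=(let y = z in ((let u = 4 in y) * (6 + y))); E={z↦6}; S={0↦3, 1↦3, 2↦7, 3↦5, 4↦-3, 5↦0, 6↦-3}; K=∅⟩
t=19: ⟨C=z; E={z↦6}; S={0↦3, 1↦3, 2↦7, 3↦5, 4↦-3, 5↦0, 6↦-3}; K=[let y]⟩
t=20: ⟨C=((let u = 4 in y) * (6 + y)); E={y↦7, z↦6}; S={0↦3, 1↦3, 2↦7, 3↦5, 4↦-3, 5↦0, 6↦-3, 7↦-3}; K=∅⟩
t=21: ⟨C=(let u = 4 in y); E={y↦7, z↦6}; S={0↦3, 1↦3, 2↦7, 3↦5, 4↦-3, 5↦0, 6↦-3, 7↦-3}; K=[mulR]⟩
t=22: ⟨C=4; E={y↦7, z↦6}; S={0↦3, 1↦3, 2↦7, 3↦5, 4↦-3, 5↦0, 6↦-3, 7↦-3}; K=[let u :: mulR]⟩
t=23: ⟨C=y; E={u↦8, y↦7, z↦6}; S={0↦3, 1↦3, 2↦7, 3↦5, 4↦-3, 5↦0, 6↦-3, 7↦-3, 8↦4}; K=[mulR]⟩
t=24: ⟨C=(6 + y); E={y↦7, z↦6}; S={0↦3, 1↦3, 2↦7, 3↦5, 4↦-3, 5↦0, 6↦-3, 7↦-3, 8↦4}; K=[mulL(-3)]⟩
t=25: ⟨C=6; E={y↦7, z↦6}; S={0↦3, 1↦3, 2↦7, 3↦5, 4↦-3, 5↦0, 6↦-3, 7↦-3, 8↦4}; K=[addR :: mulL(-3)]⟩
t=26: ⟨C=y; E={y↦7, z↦6}; S={0↦3, 1↦3, 2↦7, 3↦5, 4↦-3, 5↦0, 6↦-3, 7↦-3, 8↦4}; K=[addL(6) :: mulL(-3)]⟩
→ final value -9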